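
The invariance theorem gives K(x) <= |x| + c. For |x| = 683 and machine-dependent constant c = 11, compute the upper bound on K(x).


K(x) <= |x| + c = 683 + 11 = 694

694


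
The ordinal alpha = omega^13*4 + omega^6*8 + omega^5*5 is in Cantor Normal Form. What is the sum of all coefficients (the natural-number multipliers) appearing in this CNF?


CNF: omega^13*4 + omega^6*8 + omega^5*5
Coefficients: 4 + 8 + 5 = 17

17


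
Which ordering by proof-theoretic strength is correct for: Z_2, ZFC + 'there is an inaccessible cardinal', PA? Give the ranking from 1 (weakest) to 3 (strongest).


Ordering by consistency strength:
1. PA
2. Z_2
3. ZFC + 'there is an inaccessible cardinal'


Z_2=2, ZFC + 'there is an inaccessible cardinal'=3, PA=1


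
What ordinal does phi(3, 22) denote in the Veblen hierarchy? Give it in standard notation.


phi(3, 22):
phi(3, beta) = eta_beta (the beta-th eta number, fixed point of zeta).
phi(3, 22) = eta_22

eta_22


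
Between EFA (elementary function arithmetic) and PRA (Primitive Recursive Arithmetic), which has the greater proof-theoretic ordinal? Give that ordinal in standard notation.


Proof-theoretic ordinal of EFA (elementary function arithmetic): omega^3
Proof-theoretic ordinal of PRA (Primitive Recursive Arithmetic): omega^omega
Comparing: omega^3 < omega^omega.
The larger ordinal is omega^omega (from PRA (Primitive Recursive Arithmetic)).

omega^omega


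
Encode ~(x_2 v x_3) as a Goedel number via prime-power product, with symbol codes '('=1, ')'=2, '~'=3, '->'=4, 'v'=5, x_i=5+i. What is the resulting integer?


Formula: ~(x_2 v x_3)
Symbol codes: [3, 1, 7, 5, 8, 2]
Primes: [2, 3, 5, 7, 11, 13]
p_1^3 = 2^3 = 8
p_2^1 = 3^1 = 3
p_3^7 = 5^7 = 78125
p_4^5 = 7^5 = 16807
p_5^8 = 11^8 = 214358881
p_6^2 = 13^2 = 169
Product = 1141614977796418125000

1141614977796418125000


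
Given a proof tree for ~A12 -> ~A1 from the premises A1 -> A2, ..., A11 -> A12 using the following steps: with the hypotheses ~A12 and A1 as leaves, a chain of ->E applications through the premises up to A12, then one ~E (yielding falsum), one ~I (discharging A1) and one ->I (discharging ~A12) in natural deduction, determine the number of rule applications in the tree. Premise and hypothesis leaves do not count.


From hypothesis A1, 11 ->E steps along the 11 premises yield A12.
~E with hypothesis ~A12 gives falsum (1 node); ~I discharging A1 gives ~A1 (1 node); ->I discharging ~A12 gives the goal (1 node).
Total = 11 + 3 = 14 inference nodes.

14


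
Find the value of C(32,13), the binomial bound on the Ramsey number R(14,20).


R(14,20) <= C(14+20-2, 14-1) = C(32, 13)
C(32, 13) = 32! / (13! * 19!)
= 347373600

347373600


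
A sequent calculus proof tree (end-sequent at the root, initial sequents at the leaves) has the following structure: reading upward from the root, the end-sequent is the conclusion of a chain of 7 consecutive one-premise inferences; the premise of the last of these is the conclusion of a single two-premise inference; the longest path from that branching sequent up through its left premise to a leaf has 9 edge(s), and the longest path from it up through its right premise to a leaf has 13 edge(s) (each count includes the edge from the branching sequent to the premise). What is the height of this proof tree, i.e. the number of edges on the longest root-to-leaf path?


Longest path through the left premise: 9 edges (measured from the branching sequent)
Longest path through the right premise: 13 edges
Height of the subtree rooted at the branching sequent: max(9, 13) = 13
The branching sequent sits 7 edges above the root (the chain of one-premise inferences), so height = 13 + 7 = 20

20


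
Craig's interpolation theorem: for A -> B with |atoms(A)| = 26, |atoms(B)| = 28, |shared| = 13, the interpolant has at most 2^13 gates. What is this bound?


Shared atoms = 13
Craig interpolant size bound = 2^13
= 8192

8192


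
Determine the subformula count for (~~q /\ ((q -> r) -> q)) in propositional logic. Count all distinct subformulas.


Formula: (~~q /\ ((q -> r) -> q))
Subformulas found:
  1. q
  2. r
  3. ~q
  4. ~~q
  5. (q -> r)
  6. ((q -> r) -> q)
  7. (~~q /\ ((q -> r) -> q))
Total distinct subformulas = 7

7


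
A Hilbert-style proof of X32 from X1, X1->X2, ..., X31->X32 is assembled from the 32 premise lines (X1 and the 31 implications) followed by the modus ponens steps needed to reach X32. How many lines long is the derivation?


We have 32 premise lines: X1 and 31 implications.
Each implication is detached once by MP, giving 31 MP lines.
32 premise lines + 31 MP lines = 63 total lines.

63


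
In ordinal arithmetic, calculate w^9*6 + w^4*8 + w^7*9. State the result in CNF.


Ordinal addition (w^9*6 + w^4*8) + w^7*9:
alpha's leading term has exponent 9 > beta's exponent 7, so it survives.
alpha's tail term has exponent 4 < beta's exponent 7, so it is absorbed by beta.
In ordinal addition, any term followed by a strictly larger-exponent term is absorbed.
Result = w^9*6 + w^7*9

w^9*6 + w^7*9


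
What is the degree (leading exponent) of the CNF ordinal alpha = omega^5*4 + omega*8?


CNF: omega^5*4 + omega*8
The leading term is omega^5*4, which has exponent 5.

5


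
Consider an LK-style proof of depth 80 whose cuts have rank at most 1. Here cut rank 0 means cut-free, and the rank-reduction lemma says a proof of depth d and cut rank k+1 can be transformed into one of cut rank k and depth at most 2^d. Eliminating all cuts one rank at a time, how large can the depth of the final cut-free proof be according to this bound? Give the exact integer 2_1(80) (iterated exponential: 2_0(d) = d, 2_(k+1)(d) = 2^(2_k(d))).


Each rank reduction sends depth d to at most 2^d; cut rank r needs r reductions.
2_0(80) = 80
2_1(80) = 2^80 = 1208925819614629174706176
Cut-free depth bound = 1208925819614629174706176

1208925819614629174706176


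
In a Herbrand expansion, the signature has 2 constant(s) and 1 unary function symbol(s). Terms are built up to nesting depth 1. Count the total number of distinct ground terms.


Herbrand terms by depth:
Depth 0: 2 constants
Depth 1: 2 new terms (running total: 4)
Total distinct ground terms = 4

4


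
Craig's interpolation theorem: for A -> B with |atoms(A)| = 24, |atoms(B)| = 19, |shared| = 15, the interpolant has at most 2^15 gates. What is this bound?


Shared atoms = 15
Craig interpolant size bound = 2^15
= 32768

32768


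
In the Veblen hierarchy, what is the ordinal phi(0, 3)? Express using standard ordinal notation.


phi(0, 3):
phi(0, beta) = omega^beta by definition.
phi(0, 3) = omega^3

omega^3


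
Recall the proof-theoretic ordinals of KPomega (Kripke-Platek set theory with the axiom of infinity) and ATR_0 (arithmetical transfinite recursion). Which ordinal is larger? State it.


Proof-theoretic ordinal of KPomega (Kripke-Platek set theory with the axiom of infinity): psi_0(epsilon_{Omega+1})
Proof-theoretic ordinal of ATR_0 (arithmetical transfinite recursion): Gamma_0
Comparing: Gamma_0 < psi_0(epsilon_{Omega+1}).
The larger ordinal is psi_0(epsilon_{Omega+1}) (from KPomega (Kripke-Platek set theory with the axiom of infinity)).

psi_0(epsilon_{Omega+1})


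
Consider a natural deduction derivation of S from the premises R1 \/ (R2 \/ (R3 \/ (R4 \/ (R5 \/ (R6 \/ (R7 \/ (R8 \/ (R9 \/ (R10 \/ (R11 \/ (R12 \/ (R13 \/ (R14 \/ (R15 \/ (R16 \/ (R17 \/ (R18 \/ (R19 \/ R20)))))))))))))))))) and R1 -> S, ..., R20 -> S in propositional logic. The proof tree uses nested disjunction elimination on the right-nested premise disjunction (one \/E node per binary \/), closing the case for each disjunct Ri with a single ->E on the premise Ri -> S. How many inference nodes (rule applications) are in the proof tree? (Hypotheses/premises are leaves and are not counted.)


The premise R1 \/ (R2 \/ (R3 \/ (R4 \/ (R5 \/ (R6 \/ (R7 \/ (R8 \/ (R9 \/ (R10 \/ (R11 \/ (R12 \/ (R13 \/ (R14 \/ (R15 \/ (R16 \/ (R17 \/ (R18 \/ (R19 \/ R20)))))))))))))))))) contains 20 disjuncts, hence 19 binary \/ connectives.
- Each binary \/ is eliminated once: 19 \/E nodes.
- Each of the 20 cases Ri derives S by one ->E with Ri -> S: 20 ->E nodes.
Total = 19 + 20 = 39

39


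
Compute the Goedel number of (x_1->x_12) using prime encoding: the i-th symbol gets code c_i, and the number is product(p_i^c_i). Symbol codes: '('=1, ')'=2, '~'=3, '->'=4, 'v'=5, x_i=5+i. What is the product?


Formula: (x_1->x_12)
Symbol codes: [1, 6, 4, 17, 2]
Primes: [2, 3, 5, 7, 11]
p_1^1 = 2^1 = 2
p_2^6 = 3^6 = 729
p_3^4 = 5^4 = 625
p_4^17 = 7^17 = 232630513987207
p_5^2 = 11^2 = 121
Product = 25650131260371927828750

25650131260371927828750


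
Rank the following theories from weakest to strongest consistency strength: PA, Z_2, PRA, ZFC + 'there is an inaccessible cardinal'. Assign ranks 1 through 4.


Ordering by consistency strength:
1. PRA
2. PA
3. Z_2
4. ZFC + 'there is an inaccessible cardinal'


PA=2, Z_2=3, PRA=1, ZFC + 'there is an inaccessible cardinal'=4


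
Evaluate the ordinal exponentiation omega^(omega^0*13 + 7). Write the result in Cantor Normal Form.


omega^(omega^0*13 + 7):
omega^0 = 1, so the exponent is 13 + 7 = 20 (finite ordinal addition).
Result = omega^20, already a single CNF term.

omega^20


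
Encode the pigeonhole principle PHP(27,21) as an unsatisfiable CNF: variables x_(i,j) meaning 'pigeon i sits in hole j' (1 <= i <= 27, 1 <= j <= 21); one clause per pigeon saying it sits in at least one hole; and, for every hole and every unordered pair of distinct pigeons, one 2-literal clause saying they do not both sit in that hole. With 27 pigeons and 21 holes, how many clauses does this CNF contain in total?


PHP(27,21): 27 pigeons, 21 holes, 27*21 = 567 variables.
- pigeon clauses: one per pigeon -> 27 clauses
- hole clauses: 21 holes * C(27,2) = 21 * 351 -> 7371 clauses
Total clauses = 27 + 7371 = 7398

7398


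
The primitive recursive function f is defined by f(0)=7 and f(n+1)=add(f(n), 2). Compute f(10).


f(0) = 7
f(1) = add(f(0), 2) = add(7, 2) = 9
f(2) = add(f(1), 2) = add(9, 2) = 11
f(3) = add(f(2), 2) = add(11, 2) = 13
f(4) = add(f(3), 2) = add(13, 2) = 15
f(5) = add(f(4), 2) = add(15, 2) = 17
f(6) = add(f(5), 2) = add(17, 2) = 19
f(7) = add(f(6), 2) = add(19, 2) = 21
f(8) = add(f(7), 2) = add(21, 2) = 23
f(9) = add(f(8), 2) = add(23, 2) = 25
f(10) = add(f(9), 2) = add(25, 2) = 27


27


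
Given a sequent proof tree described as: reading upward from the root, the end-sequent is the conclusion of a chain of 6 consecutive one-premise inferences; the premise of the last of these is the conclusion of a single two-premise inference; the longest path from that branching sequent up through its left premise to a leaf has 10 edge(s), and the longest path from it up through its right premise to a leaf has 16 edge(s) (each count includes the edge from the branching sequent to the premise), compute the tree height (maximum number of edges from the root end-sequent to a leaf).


Longest path through the left premise: 10 edges (measured from the branching sequent)
Longest path through the right premise: 16 edges
Height of the subtree rooted at the branching sequent: max(10, 16) = 16
The branching sequent sits 6 edges above the root (the chain of one-premise inferences), so height = 16 + 6 = 22

22


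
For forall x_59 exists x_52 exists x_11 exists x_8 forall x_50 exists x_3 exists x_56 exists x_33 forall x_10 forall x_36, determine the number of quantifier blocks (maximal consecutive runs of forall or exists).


Alternations = 4.
Blocks = alternations + 1 = 5

5


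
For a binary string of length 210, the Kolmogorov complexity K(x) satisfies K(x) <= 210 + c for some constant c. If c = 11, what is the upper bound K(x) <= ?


K(x) <= |x| + c = 210 + 11 = 221

221


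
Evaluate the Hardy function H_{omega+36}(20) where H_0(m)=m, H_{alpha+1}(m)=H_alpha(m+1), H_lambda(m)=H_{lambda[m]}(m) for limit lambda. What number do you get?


H_{omega+36}(20):
Unwind the 36 successor steps: H_{omega+36}(20) = H_omega(20+36) = H_omega(56).
H_omega(m) = H_m(m) = m + m = 2m.
Result = 2 * 56 = 112

112


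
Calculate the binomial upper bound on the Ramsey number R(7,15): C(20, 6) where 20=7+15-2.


R(7,15) <= C(7+15-2, 7-1) = C(20, 6)
C(20, 6) = 20! / (6! * 14!)
= 38760

38760


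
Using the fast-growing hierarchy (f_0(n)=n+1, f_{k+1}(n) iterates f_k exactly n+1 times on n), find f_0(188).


f_0(188) = 188 + 1 = 189

189


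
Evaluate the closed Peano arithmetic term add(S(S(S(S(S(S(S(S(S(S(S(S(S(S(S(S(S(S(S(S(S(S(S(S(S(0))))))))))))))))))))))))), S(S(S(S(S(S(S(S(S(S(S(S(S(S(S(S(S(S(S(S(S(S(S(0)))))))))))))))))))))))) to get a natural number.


add(S^25(0), S^23(0)):
S^25(0) = 25
S^23(0) = 23
25 + 23 = 48

48


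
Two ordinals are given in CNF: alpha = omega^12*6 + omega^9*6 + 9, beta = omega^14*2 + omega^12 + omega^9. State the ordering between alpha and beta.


Compare term by term from highest exponent:
alpha = omega^12*6 + omega^9*6 + 9
beta = omega^14*2 + omega^12 + omega^9
Term 1: alpha has omega^12*6, beta has omega^14*2
Term 2: alpha has omega^9*6, beta has omega^12*1
Term 3: alpha has omega^0*9, beta has omega^9*1
Result: alpha < beta

alpha < beta


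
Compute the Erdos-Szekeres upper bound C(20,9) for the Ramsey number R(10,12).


R(10,12) <= C(10+12-2, 10-1) = C(20, 9)
C(20, 9) = 20! / (9! * 11!)
= 167960

167960


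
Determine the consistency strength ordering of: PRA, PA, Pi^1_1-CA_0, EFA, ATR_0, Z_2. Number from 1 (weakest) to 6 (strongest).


Ordering by consistency strength:
1. EFA
2. PRA
3. PA
4. ATR_0
5. Pi^1_1-CA_0
6. Z_2


PRA=2, PA=3, Pi^1_1-CA_0=5, EFA=1, ATR_0=4, Z_2=6


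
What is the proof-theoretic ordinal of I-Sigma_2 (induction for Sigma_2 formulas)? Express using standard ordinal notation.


The proof-theoretic ordinal of I-Sigma_2 (induction for Sigma_2 formulas) is a standard result in ordinal analysis.
This ordinal is the supremum of order types of primitive recursive well-orderings
that the theory can prove to be well-ordered.
For I-Sigma_2 (induction for Sigma_2 formulas), the proof-theoretic ordinal is omega^(omega^omega).

omega^(omega^omega)


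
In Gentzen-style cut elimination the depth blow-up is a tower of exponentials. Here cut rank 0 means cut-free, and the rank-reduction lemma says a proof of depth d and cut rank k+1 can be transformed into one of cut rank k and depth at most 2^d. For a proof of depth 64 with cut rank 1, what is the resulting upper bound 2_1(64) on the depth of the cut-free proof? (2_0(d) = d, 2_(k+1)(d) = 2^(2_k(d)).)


Each rank reduction sends depth d to at most 2^d; cut rank r needs r reductions.
2_0(64) = 64
2_1(64) = 2^64 = 18446744073709551616
Cut-free depth bound = 18446744073709551616

18446744073709551616


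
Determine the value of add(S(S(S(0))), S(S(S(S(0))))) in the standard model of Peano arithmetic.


add(S^3(0), S^4(0)):
S^3(0) = 3
S^4(0) = 4
3 + 4 = 7

7


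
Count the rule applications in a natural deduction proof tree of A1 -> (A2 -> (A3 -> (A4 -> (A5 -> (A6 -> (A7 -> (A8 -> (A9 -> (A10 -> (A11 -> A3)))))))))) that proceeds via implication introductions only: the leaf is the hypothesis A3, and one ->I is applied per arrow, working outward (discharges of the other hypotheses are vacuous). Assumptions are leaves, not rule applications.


The formula has 11 arrows (->); its innermost consequent A3 is one of the antecedents,
so the proof starts from the hypothesis leaf A3 (not a rule application) and closes one arrow per ->I.
Building A1 -> (A2 -> (A3 -> (A4 -> (A5 -> (A6 -> (A7 -> (A8 -> (A9 -> (A10 -> (A11 -> A3)))))))))) therefore takes 11 nested implication introductions.
Total inference nodes = 11

11


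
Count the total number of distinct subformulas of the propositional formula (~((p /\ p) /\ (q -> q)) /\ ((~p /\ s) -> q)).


Formula: (~((p /\ p) /\ (q -> q)) /\ ((~p /\ s) -> q))
Subformulas found:
  1. q
  2. s
  3. p
  4. ~p
  5. (q -> q)
  6. (p /\ p)
  7. (~p /\ s)
  8. ((~p /\ s) -> q)
  9. ((p /\ p) /\ (q -> q))
  10. ~((p /\ p) /\ (q -> q))
  11. (~((p /\ p) /\ (q -> q)) /\ ((~p /\ s) -> q))
Total distinct subformulas = 11

11


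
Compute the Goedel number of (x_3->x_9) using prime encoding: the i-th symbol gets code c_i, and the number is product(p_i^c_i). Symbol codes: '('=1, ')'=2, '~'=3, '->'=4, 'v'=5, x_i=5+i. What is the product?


Formula: (x_3->x_9)
Symbol codes: [1, 8, 4, 14, 2]
Primes: [2, 3, 5, 7, 11]
p_1^1 = 2^1 = 2
p_2^8 = 3^8 = 6561
p_3^4 = 5^4 = 625
p_4^14 = 7^14 = 678223072849
p_5^2 = 11^2 = 121
Product = 673035514120546211250

673035514120546211250


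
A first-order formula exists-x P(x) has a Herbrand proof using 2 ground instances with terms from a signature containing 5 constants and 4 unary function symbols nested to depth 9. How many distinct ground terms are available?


Herbrand terms by depth:
Depth 0: 5 constants
Depth 1: 20 new terms (running total: 25)
Depth 2: 80 new terms (running total: 105)
Depth 3: 320 new terms (running total: 425)
Depth 4: 1280 new terms (running total: 1705)
Depth 5: 5120 new terms (running total: 6825)
Depth 6: 20480 new terms (running total: 27305)
Depth 7: 81920 new terms (running total: 109225)
Depth 8: 327680 new terms (running total: 436905)
Depth 9: 1310720 new terms (running total: 1747625)
Total distinct ground terms = 1747625

1747625


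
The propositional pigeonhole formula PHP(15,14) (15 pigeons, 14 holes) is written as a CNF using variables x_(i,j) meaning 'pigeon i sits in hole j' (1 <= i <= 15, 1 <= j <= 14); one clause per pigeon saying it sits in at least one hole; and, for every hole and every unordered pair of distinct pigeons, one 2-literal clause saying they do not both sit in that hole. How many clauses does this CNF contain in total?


PHP(15,14): 15 pigeons, 14 holes, 15*14 = 210 variables.
- pigeon clauses: one per pigeon -> 15 clauses
- hole clauses: 14 holes * C(15,2) = 14 * 105 -> 1470 clauses
Total clauses = 15 + 1470 = 1485

1485


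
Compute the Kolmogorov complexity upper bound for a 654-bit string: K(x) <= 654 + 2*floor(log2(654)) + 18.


floor(log2(654)) = 9
2 * 9 = 18
K(x) <= 654 + 18 + 18 = 690

690


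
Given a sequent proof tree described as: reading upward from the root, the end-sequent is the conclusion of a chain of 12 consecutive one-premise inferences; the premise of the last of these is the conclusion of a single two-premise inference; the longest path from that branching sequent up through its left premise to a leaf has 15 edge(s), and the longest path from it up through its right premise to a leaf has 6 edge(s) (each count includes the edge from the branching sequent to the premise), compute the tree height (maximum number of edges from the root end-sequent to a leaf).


Longest path through the left premise: 15 edges (measured from the branching sequent)
Longest path through the right premise: 6 edges
Height of the subtree rooted at the branching sequent: max(15, 6) = 15
The branching sequent sits 12 edges above the root (the chain of one-premise inferences), so height = 15 + 12 = 27

27


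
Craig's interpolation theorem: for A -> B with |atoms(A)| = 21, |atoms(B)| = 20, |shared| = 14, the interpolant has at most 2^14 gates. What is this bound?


Shared atoms = 14
Craig interpolant size bound = 2^14
= 16384

16384


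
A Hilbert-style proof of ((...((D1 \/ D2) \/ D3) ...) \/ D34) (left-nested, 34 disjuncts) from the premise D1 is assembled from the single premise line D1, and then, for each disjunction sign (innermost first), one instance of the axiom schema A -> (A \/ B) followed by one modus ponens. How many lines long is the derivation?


Building the left-nested 34-ary disjunction from D1:
- 1 premise line (D1)
- 34 disjuncts means 33 disjunction signs; each needs 1 axiom instance + 1 MP = 2 lines: 2 * 33 = 66
Total = 1 + 66 = 67 lines.

67


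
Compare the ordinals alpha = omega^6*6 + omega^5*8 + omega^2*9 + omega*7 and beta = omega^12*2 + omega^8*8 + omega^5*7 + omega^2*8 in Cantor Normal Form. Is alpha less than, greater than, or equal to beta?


Compare term by term from highest exponent:
alpha = omega^6*6 + omega^5*8 + omega^2*9 + omega*7
beta = omega^12*2 + omega^8*8 + omega^5*7 + omega^2*8
Term 1: alpha has omega^6*6, beta has omega^12*2
Term 2: alpha has omega^5*8, beta has omega^8*8
Term 3: alpha has omega^2*9, beta has omega^5*7
Term 4: alpha has omega^1*7, beta has omega^2*8
Result: alpha < beta

alpha < beta


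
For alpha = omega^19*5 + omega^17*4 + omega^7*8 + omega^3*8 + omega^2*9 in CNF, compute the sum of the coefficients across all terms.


CNF: omega^19*5 + omega^17*4 + omega^7*8 + omega^3*8 + omega^2*9
Coefficients: 5 + 4 + 8 + 8 + 9 = 34

34


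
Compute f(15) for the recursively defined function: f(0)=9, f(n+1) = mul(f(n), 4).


f(0) = 9
f(1) = mul(f(0), 4) = mul(9, 4) = 36
f(2) = mul(f(1), 4) = mul(36, 4) = 144
f(3) = mul(f(2), 4) = mul(144, 4) = 576
f(4) = mul(f(3), 4) = mul(576, 4) = 2304
f(5) = mul(f(4), 4) = mul(2304, 4) = 9216
f(6) = mul(f(5), 4) = mul(9216, 4) = 36864
f(7) = mul(f(6), 4) = mul(36864, 4) = 147456
f(8) = mul(f(7), 4) = mul(147456, 4) = 589824
f(9) = mul(f(8), 4) = mul(589824, 4) = 2359296
f(10) = mul(f(9), 4) = mul(2359296, 4) = 9437184
f(11) = mul(f(10), 4) = mul(9437184, 4) = 37748736
f(12) = mul(f(11), 4) = mul(37748736, 4) = 150994944
f(13) = mul(f(12), 4) = mul(150994944, 4) = 603979776
f(14) = mul(f(13), 4) = mul(603979776, 4) = 2415919104
f(15) = mul(f(14), 4) = mul(2415919104, 4) = 9663676416


9663676416


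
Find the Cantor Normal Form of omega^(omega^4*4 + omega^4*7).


omega^(omega^4*4 + omega^4*7):
Both terms of the exponent have the same exponent 4, so they merge: omega^4*4 + omega^4*7 = omega^4*(4+7) = omega^4*11.
omega raised to a CNF ordinal is a single CNF term: Result = omega^(omega^4*11)

omega^(omega^4*11)


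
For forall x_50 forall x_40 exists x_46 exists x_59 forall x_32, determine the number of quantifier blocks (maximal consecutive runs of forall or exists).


Alternations = 2.
Blocks = alternations + 1 = 3

3


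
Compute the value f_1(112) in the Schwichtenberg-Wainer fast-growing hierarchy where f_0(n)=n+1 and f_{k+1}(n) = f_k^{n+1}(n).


f_1(112) = f_0^113(112)
f_0 adds 1 each time, applied 113 times.
f_1(112) = 112 + 113 = 225

225


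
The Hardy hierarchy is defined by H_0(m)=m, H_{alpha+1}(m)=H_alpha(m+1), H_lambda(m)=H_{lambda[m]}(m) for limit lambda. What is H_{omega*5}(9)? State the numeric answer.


H_{omega*5}(9):
For the Hardy hierarchy, H_{omega*k}(n) = 2^k * n.
2^5 = 32.
32 * 9 = 288

288


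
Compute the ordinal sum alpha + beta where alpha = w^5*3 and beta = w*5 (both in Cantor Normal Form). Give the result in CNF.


Ordinal addition w^5*3 + w*5:
Leading exponent of alpha (5) > leading exponent of beta (1).
Since alpha's term has higher exponent than beta's leading term,
the sum is simply alpha followed by beta.
Result = w^5*3 + w*5

w^5*3 + w*5


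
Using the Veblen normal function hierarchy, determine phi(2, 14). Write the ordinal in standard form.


phi(2, 14):
phi(2, beta) = zeta_beta (the beta-th zeta number, fixed point of epsilon).
phi(2, 14) = zeta_14

zeta_14


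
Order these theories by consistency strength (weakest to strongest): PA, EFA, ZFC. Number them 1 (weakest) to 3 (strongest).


Ordering by consistency strength:
1. EFA
2. PA
3. ZFC


PA=2, EFA=1, ZFC=3


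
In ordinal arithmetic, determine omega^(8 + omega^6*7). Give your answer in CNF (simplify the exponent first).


omega^(8 + omega^6*7):
In ordinal addition a term is absorbed by a following term of strictly larger exponent: 0 < 6, so 8 + omega^6*7 = omega^6*7.
omega raised to a CNF ordinal is a single CNF term: Result = omega^(omega^6*7)

omega^(omega^6*7)


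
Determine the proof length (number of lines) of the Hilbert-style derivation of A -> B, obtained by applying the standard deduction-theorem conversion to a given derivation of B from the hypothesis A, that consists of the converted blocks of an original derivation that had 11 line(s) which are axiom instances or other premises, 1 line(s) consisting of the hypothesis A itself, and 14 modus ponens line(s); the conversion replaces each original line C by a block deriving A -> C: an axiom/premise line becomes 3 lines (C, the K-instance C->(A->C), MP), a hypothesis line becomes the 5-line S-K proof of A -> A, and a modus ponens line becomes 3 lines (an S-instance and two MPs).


Deduction-theorem conversion, block by block:
- 11 axiom/premise lines -> 3 lines each = 33
- 1 hypothesis lines -> 5 lines each (identity proof A->A) = 5
- 14 MP lines -> 3 lines each (S-instance, MP, MP) = 42
Total = 33 + 5 + 42 = 80 lines.

80


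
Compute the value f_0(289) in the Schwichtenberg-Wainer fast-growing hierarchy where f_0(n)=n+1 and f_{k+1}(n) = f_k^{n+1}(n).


f_0(289) = 289 + 1 = 290

290


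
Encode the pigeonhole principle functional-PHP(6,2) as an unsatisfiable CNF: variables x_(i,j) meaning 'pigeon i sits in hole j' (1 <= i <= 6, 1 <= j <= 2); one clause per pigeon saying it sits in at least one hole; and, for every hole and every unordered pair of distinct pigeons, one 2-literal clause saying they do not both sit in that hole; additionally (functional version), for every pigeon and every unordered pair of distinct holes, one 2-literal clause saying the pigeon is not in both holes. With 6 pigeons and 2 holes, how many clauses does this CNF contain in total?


functional-PHP(6,2): 6 pigeons, 2 holes, 6*2 = 12 variables.
- pigeon clauses: one per pigeon -> 6 clauses
- hole clauses: 2 holes * C(6,2) = 2 * 15 -> 30 clauses
- functional clauses: 6 pigeons * C(2,2) = 6 * 1 -> 6 clauses
Total clauses = 6 + 30 + 6 = 42

42


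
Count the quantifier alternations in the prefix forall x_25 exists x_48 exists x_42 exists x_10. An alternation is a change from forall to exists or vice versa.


Walk the prefix and count type changes:
  position 1: forall -> exists <-- alternation
  position 2: exists -> exists
  position 3: exists -> exists
Total alternations = 1

1


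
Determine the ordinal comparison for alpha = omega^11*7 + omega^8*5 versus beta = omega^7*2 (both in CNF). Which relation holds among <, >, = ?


Compare term by term from highest exponent:
alpha = omega^11*7 + omega^8*5
beta = omega^7*2
Term 1: alpha has omega^11*7, beta has omega^7*2
Term 2: alpha has omega^8*5, beta has omega^0*0
Result: alpha > beta

alpha > beta


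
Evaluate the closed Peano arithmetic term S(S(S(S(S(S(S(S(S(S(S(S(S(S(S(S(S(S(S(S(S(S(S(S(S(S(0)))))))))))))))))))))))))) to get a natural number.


Counting successors applied to 0:
26 applications of S to 0 = 26

26


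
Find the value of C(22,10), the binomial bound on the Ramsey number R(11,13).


R(11,13) <= C(11+13-2, 11-1) = C(22, 10)
C(22, 10) = 22! / (10! * 12!)
= 646646

646646


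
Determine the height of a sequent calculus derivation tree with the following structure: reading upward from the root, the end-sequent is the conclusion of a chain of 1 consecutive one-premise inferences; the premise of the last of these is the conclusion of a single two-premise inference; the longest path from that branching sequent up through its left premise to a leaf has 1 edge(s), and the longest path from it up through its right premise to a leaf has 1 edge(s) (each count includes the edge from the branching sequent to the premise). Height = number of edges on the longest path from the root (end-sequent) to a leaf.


Longest path through the left premise: 1 edges (measured from the branching sequent)
Longest path through the right premise: 1 edges
Height of the subtree rooted at the branching sequent: max(1, 1) = 1
The branching sequent sits 1 edges above the root (the chain of one-premise inferences), so height = 1 + 1 = 2

2


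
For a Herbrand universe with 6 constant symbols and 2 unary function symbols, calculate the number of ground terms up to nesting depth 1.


Herbrand terms by depth:
Depth 0: 6 constants
Depth 1: 12 new terms (running total: 18)
Total distinct ground terms = 18

18


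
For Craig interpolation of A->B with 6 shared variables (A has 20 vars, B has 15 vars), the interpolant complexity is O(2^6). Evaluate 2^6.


Shared atoms = 6
Craig interpolant size bound = 2^6
= 64

64


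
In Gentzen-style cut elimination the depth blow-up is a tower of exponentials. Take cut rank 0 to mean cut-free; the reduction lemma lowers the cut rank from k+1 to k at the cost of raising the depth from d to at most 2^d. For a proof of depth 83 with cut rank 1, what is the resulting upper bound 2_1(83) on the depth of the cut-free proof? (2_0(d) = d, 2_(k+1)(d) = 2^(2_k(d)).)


Each rank reduction sends depth d to at most 2^d; cut rank r needs r reductions.
2_0(83) = 83
2_1(83) = 2^83 = 9671406556917033397649408
Cut-free depth bound = 9671406556917033397649408

9671406556917033397649408


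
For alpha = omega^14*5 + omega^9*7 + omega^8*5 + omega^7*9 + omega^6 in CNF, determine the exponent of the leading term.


CNF: omega^14*5 + omega^9*7 + omega^8*5 + omega^7*9 + omega^6
The leading term is omega^14*5, which has exponent 14.

14


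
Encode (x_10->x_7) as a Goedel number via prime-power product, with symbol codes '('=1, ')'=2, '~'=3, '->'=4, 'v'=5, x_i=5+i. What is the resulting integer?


Formula: (x_10->x_7)
Symbol codes: [1, 15, 4, 12, 2]
Primes: [2, 3, 5, 7, 11]
p_1^1 = 2^1 = 2
p_2^15 = 3^15 = 14348907
p_3^4 = 5^4 = 625
p_4^12 = 7^12 = 13841287201
p_5^2 = 11^2 = 121
Product = 30039360599625195183750

30039360599625195183750


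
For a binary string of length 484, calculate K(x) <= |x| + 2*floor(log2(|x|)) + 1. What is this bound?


floor(log2(484)) = 8
2 * 8 = 16
K(x) <= 484 + 16 + 1 = 501

501


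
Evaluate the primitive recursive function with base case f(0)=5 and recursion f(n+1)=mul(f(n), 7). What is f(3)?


f(0) = 5
f(1) = mul(f(0), 7) = mul(5, 7) = 35
f(2) = mul(f(1), 7) = mul(35, 7) = 245
f(3) = mul(f(2), 7) = mul(245, 7) = 1715


1715


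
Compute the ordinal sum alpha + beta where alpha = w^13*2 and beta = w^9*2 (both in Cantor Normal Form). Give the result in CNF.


Ordinal addition w^13*2 + w^9*2:
Leading exponent of alpha (13) > leading exponent of beta (9).
Since alpha's term has higher exponent than beta's leading term,
the sum is simply alpha followed by beta.
Result = w^13*2 + w^9*2

w^13*2 + w^9*2


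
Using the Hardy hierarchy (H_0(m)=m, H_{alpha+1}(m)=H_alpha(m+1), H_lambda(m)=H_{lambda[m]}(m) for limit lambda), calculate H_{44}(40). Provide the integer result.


H_44(40):
For finite ordinals k, H_k(n) = n + k (each successor step adds 1).
H_44(40) = 40 + 44 = 84

84


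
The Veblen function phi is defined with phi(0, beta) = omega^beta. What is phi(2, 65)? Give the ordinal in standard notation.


phi(2, 65):
phi(2, beta) = zeta_beta (the beta-th zeta number, fixed point of epsilon).
phi(2, 65) = zeta_65

zeta_65


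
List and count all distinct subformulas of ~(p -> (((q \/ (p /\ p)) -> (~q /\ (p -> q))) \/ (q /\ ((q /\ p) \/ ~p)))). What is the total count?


Formula: ~(p -> (((q \/ (p /\ p)) -> (~q /\ (p -> q))) \/ (q /\ ((q /\ p) \/ ~p))))
Subformulas found:
  1. q
  2. p
  3. ~p
  4. ~q
  5. (q /\ p)
  6. (p /\ p)
  7. (p -> q)
  8. (q \/ (p /\ p))
  9. (~q /\ (p -> q))
  10. ((q /\ p) \/ ~p)
  11. (q /\ ((q /\ p) \/ ~p))
  12. ((q \/ (p /\ p)) -> (~q /\ (p -> q)))
  13. (((q \/ (p /\ p)) -> (~q /\ (p -> q))) \/ (q /\ ((q /\ p) \/ ~p)))
  14. (p -> (((q \/ (p /\ p)) -> (~q /\ (p -> q))) \/ (q /\ ((q /\ p) \/ ~p))))
  15. ~(p -> (((q \/ (p /\ p)) -> (~q /\ (p -> q))) \/ (q /\ ((q /\ p) \/ ~p))))
Total distinct subformulas = 15

15


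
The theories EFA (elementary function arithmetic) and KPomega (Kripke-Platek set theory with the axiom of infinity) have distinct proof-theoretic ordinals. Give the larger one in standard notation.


Proof-theoretic ordinal of EFA (elementary function arithmetic): omega^3
Proof-theoretic ordinal of KPomega (Kripke-Platek set theory with the axiom of infinity): psi_0(epsilon_{Omega+1})
Comparing: omega^3 < psi_0(epsilon_{Omega+1}).
The larger ordinal is psi_0(epsilon_{Omega+1}) (from KPomega (Kripke-Platek set theory with the axiom of infinity)).

psi_0(epsilon_{Omega+1})


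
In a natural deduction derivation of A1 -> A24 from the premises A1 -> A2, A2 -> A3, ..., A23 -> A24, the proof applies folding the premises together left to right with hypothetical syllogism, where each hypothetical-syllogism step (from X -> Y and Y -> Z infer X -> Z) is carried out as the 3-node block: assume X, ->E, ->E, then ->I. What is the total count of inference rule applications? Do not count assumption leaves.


There are 23 premises in the chain. The first HS step combines premises 1 and 2; each further premise needs one more HS step.
So 23 premises require 23 - 1 = 22 hypothetical-syllogism steps.
Each HS step uses 3 inference nodes (->E, ->E, ->I).
22 * 3 = 66 total inference nodes.

66


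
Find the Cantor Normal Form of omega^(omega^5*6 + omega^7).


omega^(omega^5*6 + omega^7):
In ordinal addition a term is absorbed by a following term of strictly larger exponent: 5 < 7, so omega^5*6 + omega^7 = omega^7.
omega raised to a CNF ordinal is a single CNF term: Result = omega^(omega^7)

omega^(omega^7)


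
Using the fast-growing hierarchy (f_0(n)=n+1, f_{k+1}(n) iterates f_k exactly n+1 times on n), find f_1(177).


f_1(177) = f_0^178(177)
f_0 adds 1 each time, applied 178 times.
f_1(177) = 177 + 178 = 355

355


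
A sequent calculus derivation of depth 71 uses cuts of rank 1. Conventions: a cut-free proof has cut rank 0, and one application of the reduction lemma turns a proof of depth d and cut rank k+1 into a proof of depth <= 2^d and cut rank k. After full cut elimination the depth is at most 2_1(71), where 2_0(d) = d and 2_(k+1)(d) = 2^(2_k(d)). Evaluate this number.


Each rank reduction sends depth d to at most 2^d; cut rank r needs r reductions.
2_0(71) = 71
2_1(71) = 2^71 = 2361183241434822606848
Cut-free depth bound = 2361183241434822606848

2361183241434822606848


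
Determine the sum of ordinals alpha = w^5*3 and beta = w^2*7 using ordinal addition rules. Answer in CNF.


Ordinal addition w^5*3 + w^2*7:
Leading exponent of alpha (5) > leading exponent of beta (2).
Since alpha's term has higher exponent than beta's leading term,
the sum is simply alpha followed by beta.
Result = w^5*3 + w^2*7

w^5*3 + w^2*7


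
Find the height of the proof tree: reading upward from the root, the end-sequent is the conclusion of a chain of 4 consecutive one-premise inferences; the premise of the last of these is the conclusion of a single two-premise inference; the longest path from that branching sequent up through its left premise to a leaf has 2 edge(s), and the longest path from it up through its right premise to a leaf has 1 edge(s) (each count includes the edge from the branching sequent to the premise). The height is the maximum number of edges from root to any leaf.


Longest path through the left premise: 2 edges (measured from the branching sequent)
Longest path through the right premise: 1 edges
Height of the subtree rooted at the branching sequent: max(2, 1) = 2
The branching sequent sits 4 edges above the root (the chain of one-premise inferences), so height = 2 + 4 = 6

6


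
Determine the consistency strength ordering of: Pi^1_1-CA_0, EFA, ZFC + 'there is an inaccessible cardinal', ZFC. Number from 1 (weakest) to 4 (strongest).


Ordering by consistency strength:
1. EFA
2. Pi^1_1-CA_0
3. ZFC
4. ZFC + 'there is an inaccessible cardinal'


Pi^1_1-CA_0=2, EFA=1, ZFC + 'there is an inaccessible cardinal'=4, ZFC=3


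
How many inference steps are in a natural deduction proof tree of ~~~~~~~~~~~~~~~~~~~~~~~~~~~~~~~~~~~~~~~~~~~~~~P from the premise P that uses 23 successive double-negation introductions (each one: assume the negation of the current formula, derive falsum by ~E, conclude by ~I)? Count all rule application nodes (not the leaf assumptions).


Each double-negation introduction (from C infer ~~C) uses 2 inference nodes: one ~E (C and ~C give falsum) and one ~I (discharge ~C).
23 double negations = 23 * 2 = 46 inference nodes.

46


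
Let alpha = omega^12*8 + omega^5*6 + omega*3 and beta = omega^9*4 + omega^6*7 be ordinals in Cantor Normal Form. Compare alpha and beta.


Compare term by term from highest exponent:
alpha = omega^12*8 + omega^5*6 + omega*3
beta = omega^9*4 + omega^6*7
Term 1: alpha has omega^12*8, beta has omega^9*4
Term 2: alpha has omega^5*6, beta has omega^6*7
Term 3: alpha has omega^1*3, beta has omega^0*0
Result: alpha > beta

alpha > beta


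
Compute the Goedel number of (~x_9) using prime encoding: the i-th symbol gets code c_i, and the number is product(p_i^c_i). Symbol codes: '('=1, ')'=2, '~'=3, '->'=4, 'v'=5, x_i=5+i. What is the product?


Formula: (~x_9)
Symbol codes: [1, 3, 14, 2]
Primes: [2, 3, 5, 7]
p_1^1 = 2^1 = 2
p_2^3 = 3^3 = 27
p_3^14 = 5^14 = 6103515625
p_4^2 = 7^2 = 49
Product = 16149902343750

16149902343750


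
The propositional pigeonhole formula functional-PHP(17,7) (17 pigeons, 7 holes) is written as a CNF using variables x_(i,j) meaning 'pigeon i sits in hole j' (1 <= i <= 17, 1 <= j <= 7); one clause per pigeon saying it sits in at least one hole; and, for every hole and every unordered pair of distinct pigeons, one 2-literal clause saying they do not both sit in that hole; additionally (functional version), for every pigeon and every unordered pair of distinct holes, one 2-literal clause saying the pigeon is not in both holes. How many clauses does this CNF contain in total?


functional-PHP(17,7): 17 pigeons, 7 holes, 17*7 = 119 variables.
- pigeon clauses: one per pigeon -> 17 clauses
- hole clauses: 7 holes * C(17,2) = 7 * 136 -> 952 clauses
- functional clauses: 17 pigeons * C(7,2) = 17 * 21 -> 357 clauses
Total clauses = 17 + 952 + 357 = 1326

1326


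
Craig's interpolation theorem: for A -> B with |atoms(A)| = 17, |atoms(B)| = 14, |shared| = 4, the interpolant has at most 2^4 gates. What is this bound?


Shared atoms = 4
Craig interpolant size bound = 2^4
= 16

16


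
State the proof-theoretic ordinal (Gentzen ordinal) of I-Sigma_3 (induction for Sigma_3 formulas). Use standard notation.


The proof-theoretic ordinal of I-Sigma_3 (induction for Sigma_3 formulas) is a standard result in ordinal analysis.
This ordinal is the supremum of order types of primitive recursive well-orderings
that the theory can prove to be well-ordered.
For I-Sigma_3 (induction for Sigma_3 formulas), the proof-theoretic ordinal is omega^(omega^(omega^omega)).

omega^(omega^(omega^omega))


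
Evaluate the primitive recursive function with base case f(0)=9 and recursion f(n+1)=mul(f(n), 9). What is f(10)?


f(0) = 9
f(1) = mul(f(0), 9) = mul(9, 9) = 81
f(2) = mul(f(1), 9) = mul(81, 9) = 729
f(3) = mul(f(2), 9) = mul(729, 9) = 6561
f(4) = mul(f(3), 9) = mul(6561, 9) = 59049
f(5) = mul(f(4), 9) = mul(59049, 9) = 531441
f(6) = mul(f(5), 9) = mul(531441, 9) = 4782969
f(7) = mul(f(6), 9) = mul(4782969, 9) = 43046721
f(8) = mul(f(7), 9) = mul(43046721, 9) = 387420489
f(9) = mul(f(8), 9) = mul(387420489, 9) = 3486784401
f(10) = mul(f(9), 9) = mul(3486784401, 9) = 31381059609


31381059609


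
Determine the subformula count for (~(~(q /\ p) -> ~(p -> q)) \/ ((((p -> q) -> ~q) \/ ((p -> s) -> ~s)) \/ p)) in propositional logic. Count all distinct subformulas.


Formula: (~(~(q /\ p) -> ~(p -> q)) \/ ((((p -> q) -> ~q) \/ ((p -> s) -> ~s)) \/ p))
Subformulas found:
  1. q
  2. s
  3. p
  4. ~s
  5. ~q
  6. (p -> s)
  7. (q /\ p)
  8. (p -> q)
  9. ~(p -> q)
  10. ~(q /\ p)
  11. ((p -> s) -> ~s)
  12. ((p -> q) -> ~q)
  13. (~(q /\ p) -> ~(p -> q))
  14. ~(~(q /\ p) -> ~(p -> q))
  15. (((p -> q) -> ~q) \/ ((p -> s) -> ~s))
  16. ((((p -> q) -> ~q) \/ ((p -> s) -> ~s)) \/ p)
  17. (~(~(q /\ p) -> ~(p -> q)) \/ ((((p -> q) -> ~q) \/ ((p -> s) -> ~s)) \/ p))
Total distinct subformulas = 17

17


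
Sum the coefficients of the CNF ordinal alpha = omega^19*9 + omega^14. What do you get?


CNF: omega^19*9 + omega^14
Coefficients: 9 + 1 = 10

10
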